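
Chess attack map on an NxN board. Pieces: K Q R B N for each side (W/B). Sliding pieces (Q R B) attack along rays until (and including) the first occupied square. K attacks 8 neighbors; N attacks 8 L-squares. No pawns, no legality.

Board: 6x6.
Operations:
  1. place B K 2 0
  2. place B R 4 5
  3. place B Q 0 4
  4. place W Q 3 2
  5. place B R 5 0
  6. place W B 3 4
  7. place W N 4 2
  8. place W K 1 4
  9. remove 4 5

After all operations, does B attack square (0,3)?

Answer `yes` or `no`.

Op 1: place BK@(2,0)
Op 2: place BR@(4,5)
Op 3: place BQ@(0,4)
Op 4: place WQ@(3,2)
Op 5: place BR@(5,0)
Op 6: place WB@(3,4)
Op 7: place WN@(4,2)
Op 8: place WK@(1,4)
Op 9: remove (4,5)
Per-piece attacks for B:
  BQ@(0,4): attacks (0,5) (0,3) (0,2) (0,1) (0,0) (1,4) (1,5) (1,3) (2,2) (3,1) (4,0) [ray(1,0) blocked at (1,4)]
  BK@(2,0): attacks (2,1) (3,0) (1,0) (3,1) (1,1)
  BR@(5,0): attacks (5,1) (5,2) (5,3) (5,4) (5,5) (4,0) (3,0) (2,0) [ray(-1,0) blocked at (2,0)]
B attacks (0,3): yes

Answer: yes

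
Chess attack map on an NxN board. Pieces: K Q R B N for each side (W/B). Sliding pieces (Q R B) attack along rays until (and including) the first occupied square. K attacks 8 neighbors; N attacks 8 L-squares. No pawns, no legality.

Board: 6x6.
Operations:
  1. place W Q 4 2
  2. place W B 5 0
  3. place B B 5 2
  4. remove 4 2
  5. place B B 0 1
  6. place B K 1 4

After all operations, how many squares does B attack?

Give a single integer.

Op 1: place WQ@(4,2)
Op 2: place WB@(5,0)
Op 3: place BB@(5,2)
Op 4: remove (4,2)
Op 5: place BB@(0,1)
Op 6: place BK@(1,4)
Per-piece attacks for B:
  BB@(0,1): attacks (1,2) (2,3) (3,4) (4,5) (1,0)
  BK@(1,4): attacks (1,5) (1,3) (2,4) (0,4) (2,5) (2,3) (0,5) (0,3)
  BB@(5,2): attacks (4,3) (3,4) (2,5) (4,1) (3,0)
Union (15 distinct): (0,3) (0,4) (0,5) (1,0) (1,2) (1,3) (1,5) (2,3) (2,4) (2,5) (3,0) (3,4) (4,1) (4,3) (4,5)

Answer: 15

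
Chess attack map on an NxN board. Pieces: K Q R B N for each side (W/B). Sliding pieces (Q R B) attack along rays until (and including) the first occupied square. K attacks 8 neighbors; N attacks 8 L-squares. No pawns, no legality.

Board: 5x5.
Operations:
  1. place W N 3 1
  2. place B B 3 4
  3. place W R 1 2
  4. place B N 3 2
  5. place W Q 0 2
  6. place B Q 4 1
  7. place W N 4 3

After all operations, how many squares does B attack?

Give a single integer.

Op 1: place WN@(3,1)
Op 2: place BB@(3,4)
Op 3: place WR@(1,2)
Op 4: place BN@(3,2)
Op 5: place WQ@(0,2)
Op 6: place BQ@(4,1)
Op 7: place WN@(4,3)
Per-piece attacks for B:
  BN@(3,2): attacks (4,4) (2,4) (1,3) (4,0) (2,0) (1,1)
  BB@(3,4): attacks (4,3) (2,3) (1,2) [ray(1,-1) blocked at (4,3); ray(-1,-1) blocked at (1,2)]
  BQ@(4,1): attacks (4,2) (4,3) (4,0) (3,1) (3,2) (3,0) [ray(0,1) blocked at (4,3); ray(-1,0) blocked at (3,1); ray(-1,1) blocked at (3,2)]
Union (13 distinct): (1,1) (1,2) (1,3) (2,0) (2,3) (2,4) (3,0) (3,1) (3,2) (4,0) (4,2) (4,3) (4,4)

Answer: 13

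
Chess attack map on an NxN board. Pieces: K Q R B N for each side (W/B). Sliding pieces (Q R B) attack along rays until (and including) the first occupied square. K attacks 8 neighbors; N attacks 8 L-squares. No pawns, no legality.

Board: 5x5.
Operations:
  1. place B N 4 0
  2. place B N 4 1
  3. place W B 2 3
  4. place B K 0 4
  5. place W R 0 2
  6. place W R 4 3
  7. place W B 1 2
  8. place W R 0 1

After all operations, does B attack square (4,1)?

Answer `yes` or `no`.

Answer: no

Derivation:
Op 1: place BN@(4,0)
Op 2: place BN@(4,1)
Op 3: place WB@(2,3)
Op 4: place BK@(0,4)
Op 5: place WR@(0,2)
Op 6: place WR@(4,3)
Op 7: place WB@(1,2)
Op 8: place WR@(0,1)
Per-piece attacks for B:
  BK@(0,4): attacks (0,3) (1,4) (1,3)
  BN@(4,0): attacks (3,2) (2,1)
  BN@(4,1): attacks (3,3) (2,2) (2,0)
B attacks (4,1): no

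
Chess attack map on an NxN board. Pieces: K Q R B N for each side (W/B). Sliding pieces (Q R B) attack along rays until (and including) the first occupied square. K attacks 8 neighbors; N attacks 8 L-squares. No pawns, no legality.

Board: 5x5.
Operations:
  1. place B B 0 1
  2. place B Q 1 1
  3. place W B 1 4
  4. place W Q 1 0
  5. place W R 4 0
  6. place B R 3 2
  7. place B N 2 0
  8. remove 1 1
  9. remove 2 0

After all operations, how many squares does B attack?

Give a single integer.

Op 1: place BB@(0,1)
Op 2: place BQ@(1,1)
Op 3: place WB@(1,4)
Op 4: place WQ@(1,0)
Op 5: place WR@(4,0)
Op 6: place BR@(3,2)
Op 7: place BN@(2,0)
Op 8: remove (1,1)
Op 9: remove (2,0)
Per-piece attacks for B:
  BB@(0,1): attacks (1,2) (2,3) (3,4) (1,0) [ray(1,-1) blocked at (1,0)]
  BR@(3,2): attacks (3,3) (3,4) (3,1) (3,0) (4,2) (2,2) (1,2) (0,2)
Union (10 distinct): (0,2) (1,0) (1,2) (2,2) (2,3) (3,0) (3,1) (3,3) (3,4) (4,2)

Answer: 10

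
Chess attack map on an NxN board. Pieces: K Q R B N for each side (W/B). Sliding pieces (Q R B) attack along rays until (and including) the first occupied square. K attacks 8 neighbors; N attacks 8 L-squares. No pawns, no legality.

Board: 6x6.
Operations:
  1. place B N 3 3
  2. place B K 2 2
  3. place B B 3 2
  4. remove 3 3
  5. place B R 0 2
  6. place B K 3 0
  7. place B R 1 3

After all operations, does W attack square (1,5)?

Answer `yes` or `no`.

Op 1: place BN@(3,3)
Op 2: place BK@(2,2)
Op 3: place BB@(3,2)
Op 4: remove (3,3)
Op 5: place BR@(0,2)
Op 6: place BK@(3,0)
Op 7: place BR@(1,3)
Per-piece attacks for W:
W attacks (1,5): no

Answer: no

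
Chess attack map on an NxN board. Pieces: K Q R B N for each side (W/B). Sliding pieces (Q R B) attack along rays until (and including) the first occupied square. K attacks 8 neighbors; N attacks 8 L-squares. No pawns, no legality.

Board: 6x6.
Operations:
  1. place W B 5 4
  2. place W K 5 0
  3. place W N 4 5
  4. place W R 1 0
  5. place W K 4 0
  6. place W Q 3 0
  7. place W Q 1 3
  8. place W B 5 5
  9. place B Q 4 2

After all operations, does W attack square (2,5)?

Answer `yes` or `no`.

Op 1: place WB@(5,4)
Op 2: place WK@(5,0)
Op 3: place WN@(4,5)
Op 4: place WR@(1,0)
Op 5: place WK@(4,0)
Op 6: place WQ@(3,0)
Op 7: place WQ@(1,3)
Op 8: place WB@(5,5)
Op 9: place BQ@(4,2)
Per-piece attacks for W:
  WR@(1,0): attacks (1,1) (1,2) (1,3) (2,0) (3,0) (0,0) [ray(0,1) blocked at (1,3); ray(1,0) blocked at (3,0)]
  WQ@(1,3): attacks (1,4) (1,5) (1,2) (1,1) (1,0) (2,3) (3,3) (4,3) (5,3) (0,3) (2,4) (3,5) (2,2) (3,1) (4,0) (0,4) (0,2) [ray(0,-1) blocked at (1,0); ray(1,-1) blocked at (4,0)]
  WQ@(3,0): attacks (3,1) (3,2) (3,3) (3,4) (3,5) (4,0) (2,0) (1,0) (4,1) (5,2) (2,1) (1,2) (0,3) [ray(1,0) blocked at (4,0); ray(-1,0) blocked at (1,0)]
  WK@(4,0): attacks (4,1) (5,0) (3,0) (5,1) (3,1)
  WN@(4,5): attacks (5,3) (3,3) (2,4)
  WK@(5,0): attacks (5,1) (4,0) (4,1)
  WB@(5,4): attacks (4,5) (4,3) (3,2) (2,1) (1,0) [ray(-1,1) blocked at (4,5); ray(-1,-1) blocked at (1,0)]
  WB@(5,5): attacks (4,4) (3,3) (2,2) (1,1) (0,0)
W attacks (2,5): no

Answer: no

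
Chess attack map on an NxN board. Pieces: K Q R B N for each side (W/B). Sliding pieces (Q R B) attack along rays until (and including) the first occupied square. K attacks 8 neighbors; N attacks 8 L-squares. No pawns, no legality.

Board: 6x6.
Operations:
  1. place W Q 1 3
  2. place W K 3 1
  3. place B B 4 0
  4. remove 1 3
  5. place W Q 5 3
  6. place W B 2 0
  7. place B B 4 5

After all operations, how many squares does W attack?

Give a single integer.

Answer: 23

Derivation:
Op 1: place WQ@(1,3)
Op 2: place WK@(3,1)
Op 3: place BB@(4,0)
Op 4: remove (1,3)
Op 5: place WQ@(5,3)
Op 6: place WB@(2,0)
Op 7: place BB@(4,5)
Per-piece attacks for W:
  WB@(2,0): attacks (3,1) (1,1) (0,2) [ray(1,1) blocked at (3,1)]
  WK@(3,1): attacks (3,2) (3,0) (4,1) (2,1) (4,2) (4,0) (2,2) (2,0)
  WQ@(5,3): attacks (5,4) (5,5) (5,2) (5,1) (5,0) (4,3) (3,3) (2,3) (1,3) (0,3) (4,4) (3,5) (4,2) (3,1) [ray(-1,-1) blocked at (3,1)]
Union (23 distinct): (0,2) (0,3) (1,1) (1,3) (2,0) (2,1) (2,2) (2,3) (3,0) (3,1) (3,2) (3,3) (3,5) (4,0) (4,1) (4,2) (4,3) (4,4) (5,0) (5,1) (5,2) (5,4) (5,5)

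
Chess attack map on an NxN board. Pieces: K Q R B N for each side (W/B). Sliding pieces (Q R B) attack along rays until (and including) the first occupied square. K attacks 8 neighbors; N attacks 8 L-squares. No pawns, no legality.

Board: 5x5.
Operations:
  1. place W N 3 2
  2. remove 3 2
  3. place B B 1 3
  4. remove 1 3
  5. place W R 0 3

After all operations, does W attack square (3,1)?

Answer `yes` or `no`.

Op 1: place WN@(3,2)
Op 2: remove (3,2)
Op 3: place BB@(1,3)
Op 4: remove (1,3)
Op 5: place WR@(0,3)
Per-piece attacks for W:
  WR@(0,3): attacks (0,4) (0,2) (0,1) (0,0) (1,3) (2,3) (3,3) (4,3)
W attacks (3,1): no

Answer: no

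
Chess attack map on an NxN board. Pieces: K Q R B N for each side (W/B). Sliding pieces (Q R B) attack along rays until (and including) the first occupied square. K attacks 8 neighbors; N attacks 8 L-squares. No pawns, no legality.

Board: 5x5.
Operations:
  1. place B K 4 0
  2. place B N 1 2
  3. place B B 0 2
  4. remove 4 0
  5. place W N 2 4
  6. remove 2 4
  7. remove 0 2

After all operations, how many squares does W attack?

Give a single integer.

Op 1: place BK@(4,0)
Op 2: place BN@(1,2)
Op 3: place BB@(0,2)
Op 4: remove (4,0)
Op 5: place WN@(2,4)
Op 6: remove (2,4)
Op 7: remove (0,2)
Per-piece attacks for W:
Union (0 distinct): (none)

Answer: 0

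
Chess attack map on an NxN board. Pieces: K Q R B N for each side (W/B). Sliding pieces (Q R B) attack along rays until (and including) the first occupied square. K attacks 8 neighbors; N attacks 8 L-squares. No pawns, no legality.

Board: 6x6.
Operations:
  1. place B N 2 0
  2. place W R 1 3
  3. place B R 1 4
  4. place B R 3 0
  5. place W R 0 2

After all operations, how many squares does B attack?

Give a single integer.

Op 1: place BN@(2,0)
Op 2: place WR@(1,3)
Op 3: place BR@(1,4)
Op 4: place BR@(3,0)
Op 5: place WR@(0,2)
Per-piece attacks for B:
  BR@(1,4): attacks (1,5) (1,3) (2,4) (3,4) (4,4) (5,4) (0,4) [ray(0,-1) blocked at (1,3)]
  BN@(2,0): attacks (3,2) (4,1) (1,2) (0,1)
  BR@(3,0): attacks (3,1) (3,2) (3,3) (3,4) (3,5) (4,0) (5,0) (2,0) [ray(-1,0) blocked at (2,0)]
Union (17 distinct): (0,1) (0,4) (1,2) (1,3) (1,5) (2,0) (2,4) (3,1) (3,2) (3,3) (3,4) (3,5) (4,0) (4,1) (4,4) (5,0) (5,4)

Answer: 17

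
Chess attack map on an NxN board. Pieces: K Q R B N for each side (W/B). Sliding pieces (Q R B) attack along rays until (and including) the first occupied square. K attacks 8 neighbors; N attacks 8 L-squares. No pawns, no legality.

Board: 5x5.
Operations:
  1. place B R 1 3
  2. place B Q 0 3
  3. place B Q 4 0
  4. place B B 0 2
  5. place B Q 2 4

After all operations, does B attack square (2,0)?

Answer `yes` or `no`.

Answer: yes

Derivation:
Op 1: place BR@(1,3)
Op 2: place BQ@(0,3)
Op 3: place BQ@(4,0)
Op 4: place BB@(0,2)
Op 5: place BQ@(2,4)
Per-piece attacks for B:
  BB@(0,2): attacks (1,3) (1,1) (2,0) [ray(1,1) blocked at (1,3)]
  BQ@(0,3): attacks (0,4) (0,2) (1,3) (1,4) (1,2) (2,1) (3,0) [ray(0,-1) blocked at (0,2); ray(1,0) blocked at (1,3)]
  BR@(1,3): attacks (1,4) (1,2) (1,1) (1,0) (2,3) (3,3) (4,3) (0,3) [ray(-1,0) blocked at (0,3)]
  BQ@(2,4): attacks (2,3) (2,2) (2,1) (2,0) (3,4) (4,4) (1,4) (0,4) (3,3) (4,2) (1,3) [ray(-1,-1) blocked at (1,3)]
  BQ@(4,0): attacks (4,1) (4,2) (4,3) (4,4) (3,0) (2,0) (1,0) (0,0) (3,1) (2,2) (1,3) [ray(-1,1) blocked at (1,3)]
B attacks (2,0): yes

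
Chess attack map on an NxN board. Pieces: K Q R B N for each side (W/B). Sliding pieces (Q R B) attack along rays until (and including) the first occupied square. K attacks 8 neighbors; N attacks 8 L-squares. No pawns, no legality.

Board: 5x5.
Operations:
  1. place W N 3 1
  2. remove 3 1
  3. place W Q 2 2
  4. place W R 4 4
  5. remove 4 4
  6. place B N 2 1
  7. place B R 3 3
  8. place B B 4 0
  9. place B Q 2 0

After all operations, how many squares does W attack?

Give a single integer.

Answer: 14

Derivation:
Op 1: place WN@(3,1)
Op 2: remove (3,1)
Op 3: place WQ@(2,2)
Op 4: place WR@(4,4)
Op 5: remove (4,4)
Op 6: place BN@(2,1)
Op 7: place BR@(3,3)
Op 8: place BB@(4,0)
Op 9: place BQ@(2,0)
Per-piece attacks for W:
  WQ@(2,2): attacks (2,3) (2,4) (2,1) (3,2) (4,2) (1,2) (0,2) (3,3) (3,1) (4,0) (1,3) (0,4) (1,1) (0,0) [ray(0,-1) blocked at (2,1); ray(1,1) blocked at (3,3); ray(1,-1) blocked at (4,0)]
Union (14 distinct): (0,0) (0,2) (0,4) (1,1) (1,2) (1,3) (2,1) (2,3) (2,4) (3,1) (3,2) (3,3) (4,0) (4,2)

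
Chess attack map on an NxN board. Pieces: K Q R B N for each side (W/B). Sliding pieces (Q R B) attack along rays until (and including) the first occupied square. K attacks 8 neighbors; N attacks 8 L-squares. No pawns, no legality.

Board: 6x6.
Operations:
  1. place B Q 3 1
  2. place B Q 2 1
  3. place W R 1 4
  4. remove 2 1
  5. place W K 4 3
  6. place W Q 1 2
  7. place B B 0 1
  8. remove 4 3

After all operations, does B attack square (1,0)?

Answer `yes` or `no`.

Op 1: place BQ@(3,1)
Op 2: place BQ@(2,1)
Op 3: place WR@(1,4)
Op 4: remove (2,1)
Op 5: place WK@(4,3)
Op 6: place WQ@(1,2)
Op 7: place BB@(0,1)
Op 8: remove (4,3)
Per-piece attacks for B:
  BB@(0,1): attacks (1,2) (1,0) [ray(1,1) blocked at (1,2)]
  BQ@(3,1): attacks (3,2) (3,3) (3,4) (3,5) (3,0) (4,1) (5,1) (2,1) (1,1) (0,1) (4,2) (5,3) (4,0) (2,2) (1,3) (0,4) (2,0) [ray(-1,0) blocked at (0,1)]
B attacks (1,0): yes

Answer: yes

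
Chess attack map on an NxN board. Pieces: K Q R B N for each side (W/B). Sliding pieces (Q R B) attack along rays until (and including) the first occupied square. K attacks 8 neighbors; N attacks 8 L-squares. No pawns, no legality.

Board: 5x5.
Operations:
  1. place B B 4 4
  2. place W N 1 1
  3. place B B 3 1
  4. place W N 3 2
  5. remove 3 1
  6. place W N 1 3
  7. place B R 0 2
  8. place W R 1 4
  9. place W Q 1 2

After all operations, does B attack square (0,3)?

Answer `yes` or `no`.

Answer: yes

Derivation:
Op 1: place BB@(4,4)
Op 2: place WN@(1,1)
Op 3: place BB@(3,1)
Op 4: place WN@(3,2)
Op 5: remove (3,1)
Op 6: place WN@(1,3)
Op 7: place BR@(0,2)
Op 8: place WR@(1,4)
Op 9: place WQ@(1,2)
Per-piece attacks for B:
  BR@(0,2): attacks (0,3) (0,4) (0,1) (0,0) (1,2) [ray(1,0) blocked at (1,2)]
  BB@(4,4): attacks (3,3) (2,2) (1,1) [ray(-1,-1) blocked at (1,1)]
B attacks (0,3): yes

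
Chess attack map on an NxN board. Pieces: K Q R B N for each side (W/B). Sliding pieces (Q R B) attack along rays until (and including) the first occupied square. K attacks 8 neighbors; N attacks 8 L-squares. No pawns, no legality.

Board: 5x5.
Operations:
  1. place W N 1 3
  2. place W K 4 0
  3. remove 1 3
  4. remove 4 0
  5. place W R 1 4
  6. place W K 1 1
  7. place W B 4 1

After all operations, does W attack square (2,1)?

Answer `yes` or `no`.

Op 1: place WN@(1,3)
Op 2: place WK@(4,0)
Op 3: remove (1,3)
Op 4: remove (4,0)
Op 5: place WR@(1,4)
Op 6: place WK@(1,1)
Op 7: place WB@(4,1)
Per-piece attacks for W:
  WK@(1,1): attacks (1,2) (1,0) (2,1) (0,1) (2,2) (2,0) (0,2) (0,0)
  WR@(1,4): attacks (1,3) (1,2) (1,1) (2,4) (3,4) (4,4) (0,4) [ray(0,-1) blocked at (1,1)]
  WB@(4,1): attacks (3,2) (2,3) (1,4) (3,0) [ray(-1,1) blocked at (1,4)]
W attacks (2,1): yes

Answer: yes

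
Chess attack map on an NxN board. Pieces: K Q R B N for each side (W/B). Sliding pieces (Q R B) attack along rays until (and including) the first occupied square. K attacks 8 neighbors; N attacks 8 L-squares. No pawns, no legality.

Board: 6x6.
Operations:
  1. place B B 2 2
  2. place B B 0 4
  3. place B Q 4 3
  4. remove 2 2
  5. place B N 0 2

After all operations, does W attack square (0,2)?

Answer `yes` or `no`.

Answer: no

Derivation:
Op 1: place BB@(2,2)
Op 2: place BB@(0,4)
Op 3: place BQ@(4,3)
Op 4: remove (2,2)
Op 5: place BN@(0,2)
Per-piece attacks for W:
W attacks (0,2): no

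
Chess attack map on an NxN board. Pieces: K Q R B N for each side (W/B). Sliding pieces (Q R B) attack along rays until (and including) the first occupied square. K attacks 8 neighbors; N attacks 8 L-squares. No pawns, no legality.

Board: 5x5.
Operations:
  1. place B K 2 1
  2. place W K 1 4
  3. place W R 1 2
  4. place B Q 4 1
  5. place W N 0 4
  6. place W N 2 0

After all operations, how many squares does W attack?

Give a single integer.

Answer: 15

Derivation:
Op 1: place BK@(2,1)
Op 2: place WK@(1,4)
Op 3: place WR@(1,2)
Op 4: place BQ@(4,1)
Op 5: place WN@(0,4)
Op 6: place WN@(2,0)
Per-piece attacks for W:
  WN@(0,4): attacks (1,2) (2,3)
  WR@(1,2): attacks (1,3) (1,4) (1,1) (1,0) (2,2) (3,2) (4,2) (0,2) [ray(0,1) blocked at (1,4)]
  WK@(1,4): attacks (1,3) (2,4) (0,4) (2,3) (0,3)
  WN@(2,0): attacks (3,2) (4,1) (1,2) (0,1)
Union (15 distinct): (0,1) (0,2) (0,3) (0,4) (1,0) (1,1) (1,2) (1,3) (1,4) (2,2) (2,3) (2,4) (3,2) (4,1) (4,2)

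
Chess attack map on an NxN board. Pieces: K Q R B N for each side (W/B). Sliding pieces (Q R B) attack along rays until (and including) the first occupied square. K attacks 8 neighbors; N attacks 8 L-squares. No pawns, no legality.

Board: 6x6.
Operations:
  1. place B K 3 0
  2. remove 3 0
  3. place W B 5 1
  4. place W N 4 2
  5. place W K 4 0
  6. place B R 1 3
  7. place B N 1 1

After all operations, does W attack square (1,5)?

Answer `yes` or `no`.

Answer: no

Derivation:
Op 1: place BK@(3,0)
Op 2: remove (3,0)
Op 3: place WB@(5,1)
Op 4: place WN@(4,2)
Op 5: place WK@(4,0)
Op 6: place BR@(1,3)
Op 7: place BN@(1,1)
Per-piece attacks for W:
  WK@(4,0): attacks (4,1) (5,0) (3,0) (5,1) (3,1)
  WN@(4,2): attacks (5,4) (3,4) (2,3) (5,0) (3,0) (2,1)
  WB@(5,1): attacks (4,2) (4,0) [ray(-1,1) blocked at (4,2); ray(-1,-1) blocked at (4,0)]
W attacks (1,5): no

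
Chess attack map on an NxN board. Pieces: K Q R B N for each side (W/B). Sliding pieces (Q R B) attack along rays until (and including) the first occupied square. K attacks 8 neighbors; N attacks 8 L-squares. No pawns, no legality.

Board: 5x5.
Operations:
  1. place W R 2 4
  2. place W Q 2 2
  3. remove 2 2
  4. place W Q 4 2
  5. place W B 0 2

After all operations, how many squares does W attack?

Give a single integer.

Answer: 19

Derivation:
Op 1: place WR@(2,4)
Op 2: place WQ@(2,2)
Op 3: remove (2,2)
Op 4: place WQ@(4,2)
Op 5: place WB@(0,2)
Per-piece attacks for W:
  WB@(0,2): attacks (1,3) (2,4) (1,1) (2,0) [ray(1,1) blocked at (2,4)]
  WR@(2,4): attacks (2,3) (2,2) (2,1) (2,0) (3,4) (4,4) (1,4) (0,4)
  WQ@(4,2): attacks (4,3) (4,4) (4,1) (4,0) (3,2) (2,2) (1,2) (0,2) (3,3) (2,4) (3,1) (2,0) [ray(-1,0) blocked at (0,2); ray(-1,1) blocked at (2,4)]
Union (19 distinct): (0,2) (0,4) (1,1) (1,2) (1,3) (1,4) (2,0) (2,1) (2,2) (2,3) (2,4) (3,1) (3,2) (3,3) (3,4) (4,0) (4,1) (4,3) (4,4)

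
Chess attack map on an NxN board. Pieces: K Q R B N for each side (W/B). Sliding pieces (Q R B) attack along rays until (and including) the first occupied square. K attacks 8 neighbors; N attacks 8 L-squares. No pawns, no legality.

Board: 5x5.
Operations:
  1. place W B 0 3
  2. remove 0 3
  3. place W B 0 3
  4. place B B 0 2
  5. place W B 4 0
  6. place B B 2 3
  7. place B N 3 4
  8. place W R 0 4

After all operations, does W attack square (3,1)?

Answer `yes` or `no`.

Op 1: place WB@(0,3)
Op 2: remove (0,3)
Op 3: place WB@(0,3)
Op 4: place BB@(0,2)
Op 5: place WB@(4,0)
Op 6: place BB@(2,3)
Op 7: place BN@(3,4)
Op 8: place WR@(0,4)
Per-piece attacks for W:
  WB@(0,3): attacks (1,4) (1,2) (2,1) (3,0)
  WR@(0,4): attacks (0,3) (1,4) (2,4) (3,4) [ray(0,-1) blocked at (0,3); ray(1,0) blocked at (3,4)]
  WB@(4,0): attacks (3,1) (2,2) (1,3) (0,4) [ray(-1,1) blocked at (0,4)]
W attacks (3,1): yes

Answer: yes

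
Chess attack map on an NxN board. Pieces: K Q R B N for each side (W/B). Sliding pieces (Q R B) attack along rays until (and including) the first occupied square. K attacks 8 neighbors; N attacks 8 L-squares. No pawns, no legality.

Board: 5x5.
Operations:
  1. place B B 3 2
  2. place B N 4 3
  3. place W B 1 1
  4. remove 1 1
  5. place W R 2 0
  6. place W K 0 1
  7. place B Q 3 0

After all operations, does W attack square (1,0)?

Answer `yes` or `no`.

Op 1: place BB@(3,2)
Op 2: place BN@(4,3)
Op 3: place WB@(1,1)
Op 4: remove (1,1)
Op 5: place WR@(2,0)
Op 6: place WK@(0,1)
Op 7: place BQ@(3,0)
Per-piece attacks for W:
  WK@(0,1): attacks (0,2) (0,0) (1,1) (1,2) (1,0)
  WR@(2,0): attacks (2,1) (2,2) (2,3) (2,4) (3,0) (1,0) (0,0) [ray(1,0) blocked at (3,0)]
W attacks (1,0): yes

Answer: yes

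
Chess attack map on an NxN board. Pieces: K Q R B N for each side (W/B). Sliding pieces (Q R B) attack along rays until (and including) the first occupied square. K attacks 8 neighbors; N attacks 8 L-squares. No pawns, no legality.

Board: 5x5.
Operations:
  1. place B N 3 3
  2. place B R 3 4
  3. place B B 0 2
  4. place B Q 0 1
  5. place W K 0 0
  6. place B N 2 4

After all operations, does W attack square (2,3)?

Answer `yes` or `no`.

Op 1: place BN@(3,3)
Op 2: place BR@(3,4)
Op 3: place BB@(0,2)
Op 4: place BQ@(0,1)
Op 5: place WK@(0,0)
Op 6: place BN@(2,4)
Per-piece attacks for W:
  WK@(0,0): attacks (0,1) (1,0) (1,1)
W attacks (2,3): no

Answer: no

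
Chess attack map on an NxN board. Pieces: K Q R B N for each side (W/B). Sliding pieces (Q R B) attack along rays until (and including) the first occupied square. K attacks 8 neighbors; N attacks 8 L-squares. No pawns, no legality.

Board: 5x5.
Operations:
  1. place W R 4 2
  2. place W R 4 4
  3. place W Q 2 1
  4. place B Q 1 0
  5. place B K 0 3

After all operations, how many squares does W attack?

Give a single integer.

Answer: 21

Derivation:
Op 1: place WR@(4,2)
Op 2: place WR@(4,4)
Op 3: place WQ@(2,1)
Op 4: place BQ@(1,0)
Op 5: place BK@(0,3)
Per-piece attacks for W:
  WQ@(2,1): attacks (2,2) (2,3) (2,4) (2,0) (3,1) (4,1) (1,1) (0,1) (3,2) (4,3) (3,0) (1,2) (0,3) (1,0) [ray(-1,1) blocked at (0,3); ray(-1,-1) blocked at (1,0)]
  WR@(4,2): attacks (4,3) (4,4) (4,1) (4,0) (3,2) (2,2) (1,2) (0,2) [ray(0,1) blocked at (4,4)]
  WR@(4,4): attacks (4,3) (4,2) (3,4) (2,4) (1,4) (0,4) [ray(0,-1) blocked at (4,2)]
Union (21 distinct): (0,1) (0,2) (0,3) (0,4) (1,0) (1,1) (1,2) (1,4) (2,0) (2,2) (2,3) (2,4) (3,0) (3,1) (3,2) (3,4) (4,0) (4,1) (4,2) (4,3) (4,4)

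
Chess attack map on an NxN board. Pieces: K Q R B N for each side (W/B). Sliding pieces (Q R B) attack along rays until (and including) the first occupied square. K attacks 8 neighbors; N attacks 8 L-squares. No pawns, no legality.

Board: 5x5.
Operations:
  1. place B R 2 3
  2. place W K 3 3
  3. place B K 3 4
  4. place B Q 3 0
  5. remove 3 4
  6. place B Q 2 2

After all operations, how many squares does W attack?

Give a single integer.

Op 1: place BR@(2,3)
Op 2: place WK@(3,3)
Op 3: place BK@(3,4)
Op 4: place BQ@(3,0)
Op 5: remove (3,4)
Op 6: place BQ@(2,2)
Per-piece attacks for W:
  WK@(3,3): attacks (3,4) (3,2) (4,3) (2,3) (4,4) (4,2) (2,4) (2,2)
Union (8 distinct): (2,2) (2,3) (2,4) (3,2) (3,4) (4,2) (4,3) (4,4)

Answer: 8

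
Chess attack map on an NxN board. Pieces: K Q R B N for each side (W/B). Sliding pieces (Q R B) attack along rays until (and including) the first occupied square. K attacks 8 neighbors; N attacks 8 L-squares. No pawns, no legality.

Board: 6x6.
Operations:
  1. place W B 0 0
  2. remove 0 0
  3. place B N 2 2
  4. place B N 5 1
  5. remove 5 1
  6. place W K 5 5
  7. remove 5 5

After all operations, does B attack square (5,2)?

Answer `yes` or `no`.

Answer: no

Derivation:
Op 1: place WB@(0,0)
Op 2: remove (0,0)
Op 3: place BN@(2,2)
Op 4: place BN@(5,1)
Op 5: remove (5,1)
Op 6: place WK@(5,5)
Op 7: remove (5,5)
Per-piece attacks for B:
  BN@(2,2): attacks (3,4) (4,3) (1,4) (0,3) (3,0) (4,1) (1,0) (0,1)
B attacks (5,2): no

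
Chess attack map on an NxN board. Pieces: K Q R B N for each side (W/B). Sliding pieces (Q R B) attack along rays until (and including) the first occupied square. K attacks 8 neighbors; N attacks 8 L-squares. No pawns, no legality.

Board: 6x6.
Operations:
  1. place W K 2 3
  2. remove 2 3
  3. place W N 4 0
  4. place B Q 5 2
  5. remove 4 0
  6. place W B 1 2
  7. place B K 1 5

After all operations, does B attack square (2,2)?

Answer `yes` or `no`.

Op 1: place WK@(2,3)
Op 2: remove (2,3)
Op 3: place WN@(4,0)
Op 4: place BQ@(5,2)
Op 5: remove (4,0)
Op 6: place WB@(1,2)
Op 7: place BK@(1,5)
Per-piece attacks for B:
  BK@(1,5): attacks (1,4) (2,5) (0,5) (2,4) (0,4)
  BQ@(5,2): attacks (5,3) (5,4) (5,5) (5,1) (5,0) (4,2) (3,2) (2,2) (1,2) (4,3) (3,4) (2,5) (4,1) (3,0) [ray(-1,0) blocked at (1,2)]
B attacks (2,2): yes

Answer: yes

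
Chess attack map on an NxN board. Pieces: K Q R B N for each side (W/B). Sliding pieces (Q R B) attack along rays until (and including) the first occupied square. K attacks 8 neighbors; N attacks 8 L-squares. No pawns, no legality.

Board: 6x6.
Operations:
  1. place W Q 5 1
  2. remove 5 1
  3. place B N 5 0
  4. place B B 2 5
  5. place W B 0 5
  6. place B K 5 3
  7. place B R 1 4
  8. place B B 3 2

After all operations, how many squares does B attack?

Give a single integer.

Answer: 19

Derivation:
Op 1: place WQ@(5,1)
Op 2: remove (5,1)
Op 3: place BN@(5,0)
Op 4: place BB@(2,5)
Op 5: place WB@(0,5)
Op 6: place BK@(5,3)
Op 7: place BR@(1,4)
Op 8: place BB@(3,2)
Per-piece attacks for B:
  BR@(1,4): attacks (1,5) (1,3) (1,2) (1,1) (1,0) (2,4) (3,4) (4,4) (5,4) (0,4)
  BB@(2,5): attacks (3,4) (4,3) (5,2) (1,4) [ray(-1,-1) blocked at (1,4)]
  BB@(3,2): attacks (4,3) (5,4) (4,1) (5,0) (2,3) (1,4) (2,1) (1,0) [ray(1,-1) blocked at (5,0); ray(-1,1) blocked at (1,4)]
  BN@(5,0): attacks (4,2) (3,1)
  BK@(5,3): attacks (5,4) (5,2) (4,3) (4,4) (4,2)
Union (19 distinct): (0,4) (1,0) (1,1) (1,2) (1,3) (1,4) (1,5) (2,1) (2,3) (2,4) (3,1) (3,4) (4,1) (4,2) (4,3) (4,4) (5,0) (5,2) (5,4)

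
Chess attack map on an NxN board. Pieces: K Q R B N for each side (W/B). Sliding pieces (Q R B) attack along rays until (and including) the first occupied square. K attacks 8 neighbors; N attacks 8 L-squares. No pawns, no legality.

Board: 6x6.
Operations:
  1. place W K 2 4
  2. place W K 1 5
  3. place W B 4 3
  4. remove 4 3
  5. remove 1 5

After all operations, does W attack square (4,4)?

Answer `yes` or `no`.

Answer: no

Derivation:
Op 1: place WK@(2,4)
Op 2: place WK@(1,5)
Op 3: place WB@(4,3)
Op 4: remove (4,3)
Op 5: remove (1,5)
Per-piece attacks for W:
  WK@(2,4): attacks (2,5) (2,3) (3,4) (1,4) (3,5) (3,3) (1,5) (1,3)
W attacks (4,4): no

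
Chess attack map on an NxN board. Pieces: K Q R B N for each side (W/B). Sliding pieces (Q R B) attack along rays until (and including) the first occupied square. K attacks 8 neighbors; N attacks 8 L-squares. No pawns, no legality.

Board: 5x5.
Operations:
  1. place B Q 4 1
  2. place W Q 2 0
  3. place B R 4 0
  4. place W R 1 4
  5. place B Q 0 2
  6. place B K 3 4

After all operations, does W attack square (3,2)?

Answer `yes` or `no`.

Op 1: place BQ@(4,1)
Op 2: place WQ@(2,0)
Op 3: place BR@(4,0)
Op 4: place WR@(1,4)
Op 5: place BQ@(0,2)
Op 6: place BK@(3,4)
Per-piece attacks for W:
  WR@(1,4): attacks (1,3) (1,2) (1,1) (1,0) (2,4) (3,4) (0,4) [ray(1,0) blocked at (3,4)]
  WQ@(2,0): attacks (2,1) (2,2) (2,3) (2,4) (3,0) (4,0) (1,0) (0,0) (3,1) (4,2) (1,1) (0,2) [ray(1,0) blocked at (4,0); ray(-1,1) blocked at (0,2)]
W attacks (3,2): no

Answer: no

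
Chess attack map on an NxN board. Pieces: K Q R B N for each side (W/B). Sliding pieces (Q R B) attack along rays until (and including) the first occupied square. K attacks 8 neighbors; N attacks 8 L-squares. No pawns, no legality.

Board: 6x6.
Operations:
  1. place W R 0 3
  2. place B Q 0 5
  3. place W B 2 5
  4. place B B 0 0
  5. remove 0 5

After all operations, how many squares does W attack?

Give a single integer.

Op 1: place WR@(0,3)
Op 2: place BQ@(0,5)
Op 3: place WB@(2,5)
Op 4: place BB@(0,0)
Op 5: remove (0,5)
Per-piece attacks for W:
  WR@(0,3): attacks (0,4) (0,5) (0,2) (0,1) (0,0) (1,3) (2,3) (3,3) (4,3) (5,3) [ray(0,-1) blocked at (0,0)]
  WB@(2,5): attacks (3,4) (4,3) (5,2) (1,4) (0,3) [ray(-1,-1) blocked at (0,3)]
Union (14 distinct): (0,0) (0,1) (0,2) (0,3) (0,4) (0,5) (1,3) (1,4) (2,3) (3,3) (3,4) (4,3) (5,2) (5,3)

Answer: 14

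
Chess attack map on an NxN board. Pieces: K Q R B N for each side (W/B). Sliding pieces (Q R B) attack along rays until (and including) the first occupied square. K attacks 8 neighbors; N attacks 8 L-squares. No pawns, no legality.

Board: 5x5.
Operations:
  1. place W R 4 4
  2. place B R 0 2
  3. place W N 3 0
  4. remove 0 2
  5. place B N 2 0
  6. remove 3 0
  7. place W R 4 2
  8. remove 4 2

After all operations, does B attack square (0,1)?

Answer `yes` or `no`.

Answer: yes

Derivation:
Op 1: place WR@(4,4)
Op 2: place BR@(0,2)
Op 3: place WN@(3,0)
Op 4: remove (0,2)
Op 5: place BN@(2,0)
Op 6: remove (3,0)
Op 7: place WR@(4,2)
Op 8: remove (4,2)
Per-piece attacks for B:
  BN@(2,0): attacks (3,2) (4,1) (1,2) (0,1)
B attacks (0,1): yes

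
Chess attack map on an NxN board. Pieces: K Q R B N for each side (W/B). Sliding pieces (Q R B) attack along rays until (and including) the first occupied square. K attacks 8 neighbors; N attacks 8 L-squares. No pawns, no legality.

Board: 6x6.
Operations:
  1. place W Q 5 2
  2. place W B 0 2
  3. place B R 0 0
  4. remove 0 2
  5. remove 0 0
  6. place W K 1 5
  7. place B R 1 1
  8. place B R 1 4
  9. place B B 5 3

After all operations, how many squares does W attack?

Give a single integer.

Answer: 17

Derivation:
Op 1: place WQ@(5,2)
Op 2: place WB@(0,2)
Op 3: place BR@(0,0)
Op 4: remove (0,2)
Op 5: remove (0,0)
Op 6: place WK@(1,5)
Op 7: place BR@(1,1)
Op 8: place BR@(1,4)
Op 9: place BB@(5,3)
Per-piece attacks for W:
  WK@(1,5): attacks (1,4) (2,5) (0,5) (2,4) (0,4)
  WQ@(5,2): attacks (5,3) (5,1) (5,0) (4,2) (3,2) (2,2) (1,2) (0,2) (4,3) (3,4) (2,5) (4,1) (3,0) [ray(0,1) blocked at (5,3)]
Union (17 distinct): (0,2) (0,4) (0,5) (1,2) (1,4) (2,2) (2,4) (2,5) (3,0) (3,2) (3,4) (4,1) (4,2) (4,3) (5,0) (5,1) (5,3)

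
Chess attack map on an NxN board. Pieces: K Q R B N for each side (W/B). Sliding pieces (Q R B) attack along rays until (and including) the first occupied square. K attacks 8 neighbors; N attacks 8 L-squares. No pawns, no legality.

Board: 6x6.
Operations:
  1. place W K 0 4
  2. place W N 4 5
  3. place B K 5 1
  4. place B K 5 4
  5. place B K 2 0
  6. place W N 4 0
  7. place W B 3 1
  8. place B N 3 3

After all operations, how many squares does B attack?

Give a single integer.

Answer: 19

Derivation:
Op 1: place WK@(0,4)
Op 2: place WN@(4,5)
Op 3: place BK@(5,1)
Op 4: place BK@(5,4)
Op 5: place BK@(2,0)
Op 6: place WN@(4,0)
Op 7: place WB@(3,1)
Op 8: place BN@(3,3)
Per-piece attacks for B:
  BK@(2,0): attacks (2,1) (3,0) (1,0) (3,1) (1,1)
  BN@(3,3): attacks (4,5) (5,4) (2,5) (1,4) (4,1) (5,2) (2,1) (1,2)
  BK@(5,1): attacks (5,2) (5,0) (4,1) (4,2) (4,0)
  BK@(5,4): attacks (5,5) (5,3) (4,4) (4,5) (4,3)
Union (19 distinct): (1,0) (1,1) (1,2) (1,4) (2,1) (2,5) (3,0) (3,1) (4,0) (4,1) (4,2) (4,3) (4,4) (4,5) (5,0) (5,2) (5,3) (5,4) (5,5)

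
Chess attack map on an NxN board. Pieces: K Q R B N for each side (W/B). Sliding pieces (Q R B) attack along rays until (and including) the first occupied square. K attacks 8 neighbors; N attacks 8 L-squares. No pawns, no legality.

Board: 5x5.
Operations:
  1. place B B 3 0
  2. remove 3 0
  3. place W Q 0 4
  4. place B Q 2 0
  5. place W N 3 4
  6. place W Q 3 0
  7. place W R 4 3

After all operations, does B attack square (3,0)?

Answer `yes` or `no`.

Op 1: place BB@(3,0)
Op 2: remove (3,0)
Op 3: place WQ@(0,4)
Op 4: place BQ@(2,0)
Op 5: place WN@(3,4)
Op 6: place WQ@(3,0)
Op 7: place WR@(4,3)
Per-piece attacks for B:
  BQ@(2,0): attacks (2,1) (2,2) (2,3) (2,4) (3,0) (1,0) (0,0) (3,1) (4,2) (1,1) (0,2) [ray(1,0) blocked at (3,0)]
B attacks (3,0): yes

Answer: yes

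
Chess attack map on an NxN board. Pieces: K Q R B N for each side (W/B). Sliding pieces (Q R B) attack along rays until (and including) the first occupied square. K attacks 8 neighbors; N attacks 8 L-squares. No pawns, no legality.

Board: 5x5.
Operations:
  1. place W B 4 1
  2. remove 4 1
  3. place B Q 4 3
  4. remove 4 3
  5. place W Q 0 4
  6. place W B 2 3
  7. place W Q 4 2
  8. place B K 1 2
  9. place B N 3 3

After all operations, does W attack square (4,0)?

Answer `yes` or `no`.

Answer: yes

Derivation:
Op 1: place WB@(4,1)
Op 2: remove (4,1)
Op 3: place BQ@(4,3)
Op 4: remove (4,3)
Op 5: place WQ@(0,4)
Op 6: place WB@(2,3)
Op 7: place WQ@(4,2)
Op 8: place BK@(1,2)
Op 9: place BN@(3,3)
Per-piece attacks for W:
  WQ@(0,4): attacks (0,3) (0,2) (0,1) (0,0) (1,4) (2,4) (3,4) (4,4) (1,3) (2,2) (3,1) (4,0)
  WB@(2,3): attacks (3,4) (3,2) (4,1) (1,4) (1,2) [ray(-1,-1) blocked at (1,2)]
  WQ@(4,2): attacks (4,3) (4,4) (4,1) (4,0) (3,2) (2,2) (1,2) (3,3) (3,1) (2,0) [ray(-1,0) blocked at (1,2); ray(-1,1) blocked at (3,3)]
W attacks (4,0): yes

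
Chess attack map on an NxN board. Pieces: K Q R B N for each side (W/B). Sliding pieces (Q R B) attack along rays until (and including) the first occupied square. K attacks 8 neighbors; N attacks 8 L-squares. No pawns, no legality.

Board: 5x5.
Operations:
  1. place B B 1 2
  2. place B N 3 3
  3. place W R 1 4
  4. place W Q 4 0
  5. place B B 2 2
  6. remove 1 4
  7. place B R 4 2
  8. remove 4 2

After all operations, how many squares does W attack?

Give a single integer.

Op 1: place BB@(1,2)
Op 2: place BN@(3,3)
Op 3: place WR@(1,4)
Op 4: place WQ@(4,0)
Op 5: place BB@(2,2)
Op 6: remove (1,4)
Op 7: place BR@(4,2)
Op 8: remove (4,2)
Per-piece attacks for W:
  WQ@(4,0): attacks (4,1) (4,2) (4,3) (4,4) (3,0) (2,0) (1,0) (0,0) (3,1) (2,2) [ray(-1,1) blocked at (2,2)]
Union (10 distinct): (0,0) (1,0) (2,0) (2,2) (3,0) (3,1) (4,1) (4,2) (4,3) (4,4)

Answer: 10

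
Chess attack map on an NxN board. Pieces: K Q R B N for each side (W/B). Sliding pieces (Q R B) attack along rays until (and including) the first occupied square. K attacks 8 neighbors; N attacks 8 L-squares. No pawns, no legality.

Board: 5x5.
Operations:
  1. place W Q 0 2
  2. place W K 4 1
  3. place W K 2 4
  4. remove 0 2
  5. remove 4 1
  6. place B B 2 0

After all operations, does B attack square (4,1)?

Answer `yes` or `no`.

Answer: no

Derivation:
Op 1: place WQ@(0,2)
Op 2: place WK@(4,1)
Op 3: place WK@(2,4)
Op 4: remove (0,2)
Op 5: remove (4,1)
Op 6: place BB@(2,0)
Per-piece attacks for B:
  BB@(2,0): attacks (3,1) (4,2) (1,1) (0,2)
B attacks (4,1): no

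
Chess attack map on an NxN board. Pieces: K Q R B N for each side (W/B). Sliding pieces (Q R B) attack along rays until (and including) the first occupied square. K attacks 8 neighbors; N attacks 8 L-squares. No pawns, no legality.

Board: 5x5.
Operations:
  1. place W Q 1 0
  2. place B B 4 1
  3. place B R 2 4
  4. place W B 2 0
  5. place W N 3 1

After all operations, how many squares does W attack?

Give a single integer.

Answer: 14

Derivation:
Op 1: place WQ@(1,0)
Op 2: place BB@(4,1)
Op 3: place BR@(2,4)
Op 4: place WB@(2,0)
Op 5: place WN@(3,1)
Per-piece attacks for W:
  WQ@(1,0): attacks (1,1) (1,2) (1,3) (1,4) (2,0) (0,0) (2,1) (3,2) (4,3) (0,1) [ray(1,0) blocked at (2,0)]
  WB@(2,0): attacks (3,1) (1,1) (0,2) [ray(1,1) blocked at (3,1)]
  WN@(3,1): attacks (4,3) (2,3) (1,2) (1,0)
Union (14 distinct): (0,0) (0,1) (0,2) (1,0) (1,1) (1,2) (1,3) (1,4) (2,0) (2,1) (2,3) (3,1) (3,2) (4,3)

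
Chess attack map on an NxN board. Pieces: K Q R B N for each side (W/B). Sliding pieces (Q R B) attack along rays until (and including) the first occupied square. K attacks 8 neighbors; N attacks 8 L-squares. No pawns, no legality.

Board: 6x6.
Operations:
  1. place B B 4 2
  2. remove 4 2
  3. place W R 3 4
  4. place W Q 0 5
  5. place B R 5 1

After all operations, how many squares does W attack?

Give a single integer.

Answer: 21

Derivation:
Op 1: place BB@(4,2)
Op 2: remove (4,2)
Op 3: place WR@(3,4)
Op 4: place WQ@(0,5)
Op 5: place BR@(5,1)
Per-piece attacks for W:
  WQ@(0,5): attacks (0,4) (0,3) (0,2) (0,1) (0,0) (1,5) (2,5) (3,5) (4,5) (5,5) (1,4) (2,3) (3,2) (4,1) (5,0)
  WR@(3,4): attacks (3,5) (3,3) (3,2) (3,1) (3,0) (4,4) (5,4) (2,4) (1,4) (0,4)
Union (21 distinct): (0,0) (0,1) (0,2) (0,3) (0,4) (1,4) (1,5) (2,3) (2,4) (2,5) (3,0) (3,1) (3,2) (3,3) (3,5) (4,1) (4,4) (4,5) (5,0) (5,4) (5,5)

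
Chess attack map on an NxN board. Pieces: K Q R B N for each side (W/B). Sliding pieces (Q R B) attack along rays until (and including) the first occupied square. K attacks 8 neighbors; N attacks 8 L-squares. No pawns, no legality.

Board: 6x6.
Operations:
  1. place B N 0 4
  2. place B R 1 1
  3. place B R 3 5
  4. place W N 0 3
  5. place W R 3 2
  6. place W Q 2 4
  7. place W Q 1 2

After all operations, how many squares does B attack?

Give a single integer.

Op 1: place BN@(0,4)
Op 2: place BR@(1,1)
Op 3: place BR@(3,5)
Op 4: place WN@(0,3)
Op 5: place WR@(3,2)
Op 6: place WQ@(2,4)
Op 7: place WQ@(1,2)
Per-piece attacks for B:
  BN@(0,4): attacks (2,5) (1,2) (2,3)
  BR@(1,1): attacks (1,2) (1,0) (2,1) (3,1) (4,1) (5,1) (0,1) [ray(0,1) blocked at (1,2)]
  BR@(3,5): attacks (3,4) (3,3) (3,2) (4,5) (5,5) (2,5) (1,5) (0,5) [ray(0,-1) blocked at (3,2)]
Union (16 distinct): (0,1) (0,5) (1,0) (1,2) (1,5) (2,1) (2,3) (2,5) (3,1) (3,2) (3,3) (3,4) (4,1) (4,5) (5,1) (5,5)

Answer: 16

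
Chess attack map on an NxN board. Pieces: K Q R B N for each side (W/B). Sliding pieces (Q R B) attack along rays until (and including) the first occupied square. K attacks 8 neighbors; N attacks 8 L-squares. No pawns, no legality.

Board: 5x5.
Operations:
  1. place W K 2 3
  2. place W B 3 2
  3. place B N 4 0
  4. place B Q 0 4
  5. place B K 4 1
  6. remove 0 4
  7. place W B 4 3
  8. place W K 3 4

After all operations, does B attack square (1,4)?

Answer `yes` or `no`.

Op 1: place WK@(2,3)
Op 2: place WB@(3,2)
Op 3: place BN@(4,0)
Op 4: place BQ@(0,4)
Op 5: place BK@(4,1)
Op 6: remove (0,4)
Op 7: place WB@(4,3)
Op 8: place WK@(3,4)
Per-piece attacks for B:
  BN@(4,0): attacks (3,2) (2,1)
  BK@(4,1): attacks (4,2) (4,0) (3,1) (3,2) (3,0)
B attacks (1,4): no

Answer: no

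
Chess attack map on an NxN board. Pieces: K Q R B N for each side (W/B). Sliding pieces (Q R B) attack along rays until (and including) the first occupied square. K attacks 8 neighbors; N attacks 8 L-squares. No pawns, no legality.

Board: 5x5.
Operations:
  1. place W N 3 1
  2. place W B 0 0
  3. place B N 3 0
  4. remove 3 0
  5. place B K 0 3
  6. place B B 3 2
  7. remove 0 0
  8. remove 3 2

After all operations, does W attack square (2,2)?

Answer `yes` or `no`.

Answer: no

Derivation:
Op 1: place WN@(3,1)
Op 2: place WB@(0,0)
Op 3: place BN@(3,0)
Op 4: remove (3,0)
Op 5: place BK@(0,3)
Op 6: place BB@(3,2)
Op 7: remove (0,0)
Op 8: remove (3,2)
Per-piece attacks for W:
  WN@(3,1): attacks (4,3) (2,3) (1,2) (1,0)
W attacks (2,2): no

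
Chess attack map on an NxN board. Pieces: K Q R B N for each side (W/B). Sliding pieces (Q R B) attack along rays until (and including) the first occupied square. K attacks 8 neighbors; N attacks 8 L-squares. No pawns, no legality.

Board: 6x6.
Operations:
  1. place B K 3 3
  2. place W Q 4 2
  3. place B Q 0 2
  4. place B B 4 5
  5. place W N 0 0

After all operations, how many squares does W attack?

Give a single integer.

Answer: 16

Derivation:
Op 1: place BK@(3,3)
Op 2: place WQ@(4,2)
Op 3: place BQ@(0,2)
Op 4: place BB@(4,5)
Op 5: place WN@(0,0)
Per-piece attacks for W:
  WN@(0,0): attacks (1,2) (2,1)
  WQ@(4,2): attacks (4,3) (4,4) (4,5) (4,1) (4,0) (5,2) (3,2) (2,2) (1,2) (0,2) (5,3) (5,1) (3,3) (3,1) (2,0) [ray(0,1) blocked at (4,5); ray(-1,0) blocked at (0,2); ray(-1,1) blocked at (3,3)]
Union (16 distinct): (0,2) (1,2) (2,0) (2,1) (2,2) (3,1) (3,2) (3,3) (4,0) (4,1) (4,3) (4,4) (4,5) (5,1) (5,2) (5,3)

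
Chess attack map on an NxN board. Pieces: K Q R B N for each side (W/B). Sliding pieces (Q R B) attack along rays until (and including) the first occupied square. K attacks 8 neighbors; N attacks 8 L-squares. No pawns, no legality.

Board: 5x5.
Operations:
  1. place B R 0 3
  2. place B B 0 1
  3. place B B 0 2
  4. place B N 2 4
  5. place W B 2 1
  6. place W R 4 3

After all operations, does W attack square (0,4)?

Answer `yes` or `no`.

Answer: no

Derivation:
Op 1: place BR@(0,3)
Op 2: place BB@(0,1)
Op 3: place BB@(0,2)
Op 4: place BN@(2,4)
Op 5: place WB@(2,1)
Op 6: place WR@(4,3)
Per-piece attacks for W:
  WB@(2,1): attacks (3,2) (4,3) (3,0) (1,2) (0,3) (1,0) [ray(1,1) blocked at (4,3); ray(-1,1) blocked at (0,3)]
  WR@(4,3): attacks (4,4) (4,2) (4,1) (4,0) (3,3) (2,3) (1,3) (0,3) [ray(-1,0) blocked at (0,3)]
W attacks (0,4): no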